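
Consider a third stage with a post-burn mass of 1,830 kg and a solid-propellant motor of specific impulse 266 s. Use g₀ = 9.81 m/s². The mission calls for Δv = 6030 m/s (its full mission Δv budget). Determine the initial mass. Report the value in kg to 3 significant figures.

v_e = Isp · g₀ = 266 × 9.81 = 2609.5 m/s.
From the ideal rocket equation, m₀/m_f = exp(Δv / v_e) = exp(6030 / 2609.5) = exp(2.3108) = 10.0827.
m₀ = m_f × 10.0827 = 1,830 × 10.0827 = 18,451.3 kg.

initial mass ≈ 18500 kg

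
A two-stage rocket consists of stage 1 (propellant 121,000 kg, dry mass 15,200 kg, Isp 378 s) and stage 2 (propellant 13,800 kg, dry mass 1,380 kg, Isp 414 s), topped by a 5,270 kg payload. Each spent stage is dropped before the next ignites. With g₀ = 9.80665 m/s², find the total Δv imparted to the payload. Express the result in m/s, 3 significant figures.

Ignition mass of stage 1 = 121,000+15,200 + 13,800+1,380 + 5,270 = 156,650 kg.
Stage 1: m₀ = 156,650 kg, m_f = 156,650 − 121,000 = 35,650 kg; Δv = 378×9.80665×ln(4.394) = 3706.9×1.4803 ≈ 5487 m/s.
Stage 2: m₀ = 20,450 kg, m_f = 20,450 − 13,800 = 6,650 kg; Δv = 414×9.80665×ln(3.075) = 4060.0×1.1234 ≈ 4561 m/s.
Total Δv = 5487 + 4561 = 10048 m/s.

Δv ≈ 10000 m/s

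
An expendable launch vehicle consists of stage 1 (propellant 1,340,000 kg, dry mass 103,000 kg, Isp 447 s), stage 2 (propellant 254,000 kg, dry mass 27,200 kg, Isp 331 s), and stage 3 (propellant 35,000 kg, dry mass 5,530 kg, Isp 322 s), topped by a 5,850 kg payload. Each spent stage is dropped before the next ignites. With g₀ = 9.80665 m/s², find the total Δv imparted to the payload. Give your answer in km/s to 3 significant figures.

Δv ≈ 15.5 km/s

Ignition mass of stage 1 = 1,340,000+103,000 + 254,000+27,200 + 35,000+5,530 + 5,850 = 1,770,580 kg.
Stage 1: m₀ = 1,770,580 kg, m_f = 1,770,580 − 1,340,000 = 430,580 kg; Δv = 447×9.80665×ln(4.112) = 4383.6×1.4139 ≈ 6198 m/s.
Stage 2: m₀ = 327,580 kg, m_f = 327,580 − 254,000 = 73,580 kg; Δv = 331×9.80665×ln(4.452) = 3246.0×1.4934 ≈ 4847 m/s.
Stage 3: m₀ = 46,380 kg, m_f = 46,380 − 35,000 = 11,380 kg; Δv = 322×9.80665×ln(4.076) = 3157.7×1.4050 ≈ 4437 m/s.
Total Δv = 6198 + 4847 + 4437 = 15482 m/s.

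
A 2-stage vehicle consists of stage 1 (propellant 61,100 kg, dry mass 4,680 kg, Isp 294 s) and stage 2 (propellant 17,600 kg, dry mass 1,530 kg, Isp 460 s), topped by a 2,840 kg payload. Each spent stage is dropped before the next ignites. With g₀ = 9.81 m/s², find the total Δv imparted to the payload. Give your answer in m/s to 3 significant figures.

Ignition mass of stage 1 = 61,100+4,680 + 17,600+1,530 + 2,840 = 87,750 kg.
Stage 1: m₀ = 87,750 kg, m_f = 87,750 − 61,100 = 26,650 kg; Δv = 294×9.81×ln(3.293) = 2884.1×1.1917 ≈ 3437 m/s.
Stage 2: m₀ = 21,970 kg, m_f = 21,970 − 17,600 = 4,370 kg; Δv = 460×9.81×ln(5.027) = 4512.6×1.6149 ≈ 7287 m/s.
Total Δv = 3437 + 7287 = 10724 m/s.

Δv ≈ 10700 m/s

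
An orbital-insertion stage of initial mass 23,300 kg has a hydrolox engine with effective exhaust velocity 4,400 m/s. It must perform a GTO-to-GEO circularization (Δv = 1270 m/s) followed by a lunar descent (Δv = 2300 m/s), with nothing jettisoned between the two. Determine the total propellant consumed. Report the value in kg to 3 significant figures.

After the first burn: m = 23300 × exp(−1270/4400.0) = 23300 × 0.74928 = 17,458.2 kg.
After the second burn: m = 17,458.2 × exp(−2300/4400.0) = 17,458.2 × 0.59290 = 10,351 kg.
Total propellant = m₀ − m_final = 23300 − 10,351 = 12,949 kg.

total propellant consumed ≈ 12900 kg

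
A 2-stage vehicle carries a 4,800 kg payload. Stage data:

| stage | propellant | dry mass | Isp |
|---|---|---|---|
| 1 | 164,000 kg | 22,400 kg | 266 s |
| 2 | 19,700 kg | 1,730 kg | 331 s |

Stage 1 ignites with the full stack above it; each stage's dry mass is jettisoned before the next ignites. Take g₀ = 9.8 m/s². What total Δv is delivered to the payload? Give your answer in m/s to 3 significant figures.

Δv ≈ 8360 m/s

Ignition mass of stage 1 = 164,000+22,400 + 19,700+1,730 + 4,800 = 212,630 kg.
Stage 1: m₀ = 212,630 kg, m_f = 212,630 − 164,000 = 48,630 kg; Δv = 266×9.8×ln(4.372) = 2606.8×1.4753 ≈ 3846 m/s.
Stage 2: m₀ = 26,230 kg, m_f = 26,230 − 19,700 = 6,530 kg; Δv = 331×9.8×ln(4.017) = 3243.8×1.3905 ≈ 4510 m/s.
Total Δv = 3846 + 4510 = 8356 m/s.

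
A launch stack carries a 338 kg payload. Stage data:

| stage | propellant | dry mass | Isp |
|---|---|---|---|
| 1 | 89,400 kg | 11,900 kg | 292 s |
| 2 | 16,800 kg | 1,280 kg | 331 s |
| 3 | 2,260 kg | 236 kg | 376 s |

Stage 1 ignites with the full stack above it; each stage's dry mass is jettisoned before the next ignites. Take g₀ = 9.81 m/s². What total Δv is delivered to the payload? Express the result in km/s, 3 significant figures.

Δv ≈ 14.9 km/s

Ignition mass of stage 1 = 89,400+11,900 + 16,800+1,280 + 2,260+236 + 338 = 122,214 kg.
Stage 1: m₀ = 122,214 kg, m_f = 122,214 − 89,400 = 32,814 kg; Δv = 292×9.81×ln(3.724) = 2864.5×1.3149 ≈ 3767 m/s.
Stage 2: m₀ = 20,914 kg, m_f = 20,914 − 16,800 = 4,114 kg; Δv = 331×9.81×ln(5.084) = 3247.1×1.6260 ≈ 5280 m/s.
Stage 3: m₀ = 2,834 kg, m_f = 2,834 − 2,260 = 574 kg; Δv = 376×9.81×ln(4.937) = 3688.6×1.5968 ≈ 5890 m/s.
Total Δv = 3767 + 5280 + 5890 = 14937 m/s.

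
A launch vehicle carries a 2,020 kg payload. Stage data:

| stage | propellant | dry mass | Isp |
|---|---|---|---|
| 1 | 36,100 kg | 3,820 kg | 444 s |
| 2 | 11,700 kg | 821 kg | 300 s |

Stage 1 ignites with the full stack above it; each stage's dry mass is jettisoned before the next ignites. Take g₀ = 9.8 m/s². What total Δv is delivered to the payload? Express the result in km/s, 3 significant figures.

Δv ≈ 9.53 km/s

Ignition mass of stage 1 = 36,100+3,820 + 11,700+821 + 2,020 = 54,461 kg.
Stage 1: m₀ = 54,461 kg, m_f = 54,461 − 36,100 = 18,361 kg; Δv = 444×9.8×ln(2.966) = 4351.2×1.0873 ≈ 4731 m/s.
Stage 2: m₀ = 14,541 kg, m_f = 14,541 − 11,700 = 2,841 kg; Δv = 300×9.8×ln(5.118) = 2940.0×1.6328 ≈ 4800 m/s.
Total Δv = 4731 + 4800 = 9531 m/s.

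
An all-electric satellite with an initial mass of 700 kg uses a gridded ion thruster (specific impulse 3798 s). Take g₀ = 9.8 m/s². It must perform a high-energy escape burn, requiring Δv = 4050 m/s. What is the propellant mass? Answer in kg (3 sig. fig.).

propellant mass ≈ 72.2 kg

v_e = Isp · g₀ = 3798 × 9.8 = 37220.4 m/s.
Rocket equation: m₀/m_f = exp(Δv / v_e) = exp(4050 / 37220.4) = exp(0.1088) = 1.1150.
m_f = 700 / 1.1150 = 627.803 kg, so propellant = m₀ − m_f = 700 − 627.803 = 72.197 kg.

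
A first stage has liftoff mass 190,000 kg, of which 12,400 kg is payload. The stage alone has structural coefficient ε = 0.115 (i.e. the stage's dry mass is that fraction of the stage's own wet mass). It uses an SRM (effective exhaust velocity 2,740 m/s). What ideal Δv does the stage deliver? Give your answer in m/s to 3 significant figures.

Stage wet mass = m₀ − payload = 190,000 − 12,400 = 177,600 kg.
Stage dry mass = ε × stage wet mass = 0.115 × 177,600 = 20,424 kg.
Burnout mass m_f = stage dry + payload = 20,424 + 12,400 = 32,824 kg.
Using Δv = v_e ln(m₀/m_f): Δv = v_e · ln(190,000/32,824) = 2740.0 × ln(5.788) = 2740.0 × 1.7559 ≈ 4811 m/s.

Δv ≈ 4810 m/s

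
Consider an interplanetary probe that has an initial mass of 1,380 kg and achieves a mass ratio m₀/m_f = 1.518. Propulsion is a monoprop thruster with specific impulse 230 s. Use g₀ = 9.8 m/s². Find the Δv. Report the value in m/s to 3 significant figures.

Δv ≈ 941 m/s

v_e = Isp · g₀ = 230 × 9.8 = 2254.0 m/s.
Using Δv = v_e ln(m₀/m_f): Δv = v_e · ln(1.518) = 2254.0 × 0.4174 ≈ 940.8 m/s.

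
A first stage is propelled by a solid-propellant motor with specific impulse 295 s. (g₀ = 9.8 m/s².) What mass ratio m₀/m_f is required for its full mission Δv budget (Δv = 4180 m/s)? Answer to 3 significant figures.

v_e = Isp · g₀ = 295 × 9.8 = 2891.0 m/s.
From the ideal rocket equation, m₀/m_f = exp(Δv / v_e) = exp(4180 / 2891.0) = exp(1.4459) = 4.2455.

mass ratio ≈ 4.25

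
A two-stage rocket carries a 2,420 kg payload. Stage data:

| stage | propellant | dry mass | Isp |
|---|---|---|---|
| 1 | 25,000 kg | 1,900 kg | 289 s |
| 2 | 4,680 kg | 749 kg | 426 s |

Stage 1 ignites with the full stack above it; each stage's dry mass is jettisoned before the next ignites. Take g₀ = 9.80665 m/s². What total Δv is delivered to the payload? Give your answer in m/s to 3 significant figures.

Δv ≈ 7390 m/s

Ignition mass of stage 1 = 25,000+1,900 + 4,680+749 + 2,420 = 34,749 kg.
Stage 1: m₀ = 34,749 kg, m_f = 34,749 − 25,000 = 9,749 kg; Δv = 289×9.80665×ln(3.564) = 2834.1×1.2710 ≈ 3602 m/s.
Stage 2: m₀ = 7,849 kg, m_f = 7,849 − 4,680 = 3,169 kg; Δv = 426×9.80665×ln(2.477) = 4177.6×0.9070 ≈ 3789 m/s.
Total Δv = 3602 + 3789 = 7391 m/s.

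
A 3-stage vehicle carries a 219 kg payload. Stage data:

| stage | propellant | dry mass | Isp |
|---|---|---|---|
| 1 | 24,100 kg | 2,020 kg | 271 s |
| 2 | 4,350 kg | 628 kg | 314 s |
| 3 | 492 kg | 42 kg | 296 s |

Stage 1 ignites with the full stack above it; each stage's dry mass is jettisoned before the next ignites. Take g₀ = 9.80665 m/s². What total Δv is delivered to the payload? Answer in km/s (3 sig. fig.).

Δv ≈ 11.2 km/s

Ignition mass of stage 1 = 24,100+2,020 + 4,350+628 + 492+42 + 219 = 31,851 kg.
Stage 1: m₀ = 31,851 kg, m_f = 31,851 − 24,100 = 7,751 kg; Δv = 271×9.80665×ln(4.109) = 2657.6×1.4132 ≈ 3756 m/s.
Stage 2: m₀ = 5,731 kg, m_f = 5,731 − 4,350 = 1,381 kg; Δv = 314×9.80665×ln(4.15) = 3079.3×1.4231 ≈ 4382 m/s.
Stage 3: m₀ = 753 kg, m_f = 753 − 492 = 261 kg; Δv = 296×9.80665×ln(2.885) = 2902.8×1.0595 ≈ 3076 m/s.
Total Δv = 3756 + 4382 + 3076 = 11214 m/s.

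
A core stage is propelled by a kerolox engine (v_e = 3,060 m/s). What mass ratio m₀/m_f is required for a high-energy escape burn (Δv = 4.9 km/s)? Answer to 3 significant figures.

mass ratio ≈ 4.96

By the Tsiolkovsky rocket equation, m₀/m_f = exp(Δv / v_e) = exp(4900 / 3060.0) = exp(1.6013) = 4.9595.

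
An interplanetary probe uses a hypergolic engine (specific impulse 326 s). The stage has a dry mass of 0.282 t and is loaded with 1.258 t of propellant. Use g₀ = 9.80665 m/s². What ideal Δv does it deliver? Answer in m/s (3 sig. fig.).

v_e = Isp · g₀ = 326 × 9.80665 = 3197.0 m/s.
m₀ = m_dry + m_prop = 0.282 + 1.258 = 1.54 t.
Using Δv = v_e ln(m₀/m_f): Δv = v_e · ln(m₀/m_f) = 3197.0 × ln(5.461) = 3197.0 × 1.6976 ≈ 5427.3 m/s.

Δv ≈ 5430 m/s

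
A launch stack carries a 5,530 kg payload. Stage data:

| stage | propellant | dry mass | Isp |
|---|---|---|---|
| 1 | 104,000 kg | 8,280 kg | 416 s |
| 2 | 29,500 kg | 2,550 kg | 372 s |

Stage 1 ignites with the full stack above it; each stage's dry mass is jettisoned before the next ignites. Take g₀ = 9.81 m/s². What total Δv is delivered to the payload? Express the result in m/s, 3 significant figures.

Ignition mass of stage 1 = 104,000+8,280 + 29,500+2,550 + 5,530 = 149,860 kg.
Stage 1: m₀ = 149,860 kg, m_f = 149,860 − 104,000 = 45,860 kg; Δv = 416×9.81×ln(3.268) = 4081.0×1.1841 ≈ 4832 m/s.
Stage 2: m₀ = 37,580 kg, m_f = 37,580 − 29,500 = 8,080 kg; Δv = 372×9.81×ln(4.651) = 3649.3×1.5371 ≈ 5609 m/s.
Total Δv = 4832 + 5609 = 10441 m/s.

Δv ≈ 10400 m/s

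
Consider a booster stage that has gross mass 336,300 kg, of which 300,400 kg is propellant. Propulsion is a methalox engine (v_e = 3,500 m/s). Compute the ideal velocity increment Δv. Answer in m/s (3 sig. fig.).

m_f = m₀ − m_prop = 336,300 − 300,400 = 35,900 kg.
Δv = v_e · ln(m₀/m_f) = 3500.0 × ln(9.368) = 3500.0 × 2.2373 ≈ 7830.4 m/s.

Δv ≈ 7830 m/s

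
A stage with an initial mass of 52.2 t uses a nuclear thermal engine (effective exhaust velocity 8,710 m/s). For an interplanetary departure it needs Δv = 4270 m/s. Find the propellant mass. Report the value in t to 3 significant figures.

propellant mass ≈ 20.2 t

m₀/m_f = exp(Δv / v_e) = exp(4270 / 8710.0) = exp(0.4902) = 1.6327.
m_f = 52.2 / 1.6327 = 31.9716 t, so propellant = m₀ − m_f = 52.2 − 31.9716 = 20.2284 t.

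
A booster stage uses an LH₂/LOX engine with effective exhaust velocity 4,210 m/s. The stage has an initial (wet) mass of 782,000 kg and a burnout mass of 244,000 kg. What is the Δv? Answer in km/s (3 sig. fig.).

Δv ≈ 4.90 km/s

By the Tsiolkovsky rocket equation, Δv = v_e · ln(m₀/m_f) = 4210.0 × ln(3.205) = 4210.0 × 1.1647 ≈ 4903.3 m/s.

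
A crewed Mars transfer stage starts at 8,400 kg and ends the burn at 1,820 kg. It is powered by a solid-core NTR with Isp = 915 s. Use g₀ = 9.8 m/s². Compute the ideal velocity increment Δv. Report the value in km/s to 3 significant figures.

v_e = Isp · g₀ = 915 × 9.8 = 8967.0 m/s.
Rocket equation: Δv = v_e · ln(m₀/m_f) = 8967.0 × ln(4.615) = 8967.0 × 1.5294 ≈ 13714.1 m/s.

Δv ≈ 13.7 km/s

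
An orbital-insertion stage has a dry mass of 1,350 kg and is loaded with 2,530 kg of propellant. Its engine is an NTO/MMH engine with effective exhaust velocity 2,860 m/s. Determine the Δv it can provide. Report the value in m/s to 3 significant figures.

Δv ≈ 3020 m/s

m₀ = m_dry + m_prop = 1,350 + 2,530 = 3,880 kg.
Rocket equation: Δv = v_e · ln(m₀/m_f) = 2860.0 × ln(2.874) = 2860.0 × 1.0557 ≈ 3019.4 m/s.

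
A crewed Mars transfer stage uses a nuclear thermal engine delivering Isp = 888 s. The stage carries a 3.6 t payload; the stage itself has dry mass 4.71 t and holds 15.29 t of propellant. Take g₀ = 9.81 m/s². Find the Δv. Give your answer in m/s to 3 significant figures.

v_e = Isp · g₀ = 888 × 9.81 = 8711.3 m/s.
m₀ = payload + dry + propellant = 3.6 + 4.71 + 15.29 = 23.6 t.
m_f = payload + dry = 3.6 + 4.71 = 8.31 t.
From the ideal rocket equation, Δv = v_e · ln(m₀/m_f) = 8711.3 × ln(2.84) = 8711.3 × 1.0438 ≈ 9092.7 m/s.

Δv ≈ 9090 m/s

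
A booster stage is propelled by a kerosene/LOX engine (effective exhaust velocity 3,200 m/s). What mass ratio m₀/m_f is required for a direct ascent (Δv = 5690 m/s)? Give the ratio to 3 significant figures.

mass ratio ≈ 5.92

m₀/m_f = exp(Δv / v_e) = exp(5690 / 3200.0) = exp(1.7781) = 5.9187.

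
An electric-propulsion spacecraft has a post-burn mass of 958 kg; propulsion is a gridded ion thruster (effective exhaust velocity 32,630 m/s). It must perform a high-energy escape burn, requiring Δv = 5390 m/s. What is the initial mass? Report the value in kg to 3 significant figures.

initial mass ≈ 1130 kg

m₀/m_f = exp(Δv / v_e) = exp(5390 / 32630.0) = exp(0.1652) = 1.1796.
m₀ = m_f × 1.1796 = 958 × 1.1796 = 1,130.06 kg.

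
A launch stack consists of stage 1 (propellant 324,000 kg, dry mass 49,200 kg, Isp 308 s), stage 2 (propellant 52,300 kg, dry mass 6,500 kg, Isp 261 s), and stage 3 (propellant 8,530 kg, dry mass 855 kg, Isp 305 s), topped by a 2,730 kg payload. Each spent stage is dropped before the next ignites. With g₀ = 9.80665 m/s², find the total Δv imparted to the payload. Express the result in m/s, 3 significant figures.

Ignition mass of stage 1 = 324,000+49,200 + 52,300+6,500 + 8,530+855 + 2,730 = 444,115 kg.
Stage 1: m₀ = 444,115 kg, m_f = 444,115 − 324,000 = 120,115 kg; Δv = 308×9.80665×ln(3.697) = 3020.4×1.3076 ≈ 3950 m/s.
Stage 2: m₀ = 70,915 kg, m_f = 70,915 − 52,300 = 18,615 kg; Δv = 261×9.80665×ln(3.81) = 2559.5×1.3375 ≈ 3423 m/s.
Stage 3: m₀ = 12,115 kg, m_f = 12,115 − 8,530 = 3,585 kg; Δv = 305×9.80665×ln(3.379) = 2991.0×1.2177 ≈ 3642 m/s.
Total Δv = 3950 + 3423 + 3642 = 11015 m/s.

Δv ≈ 11000 m/s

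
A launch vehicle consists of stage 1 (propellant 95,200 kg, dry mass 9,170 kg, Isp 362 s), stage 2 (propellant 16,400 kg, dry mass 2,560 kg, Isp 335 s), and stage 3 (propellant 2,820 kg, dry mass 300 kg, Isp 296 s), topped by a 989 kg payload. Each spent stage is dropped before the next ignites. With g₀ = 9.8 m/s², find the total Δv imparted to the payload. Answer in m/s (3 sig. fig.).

Ignition mass of stage 1 = 95,200+9,170 + 16,400+2,560 + 2,820+300 + 989 = 127,439 kg.
Stage 1: m₀ = 127,439 kg, m_f = 127,439 − 95,200 = 32,239 kg; Δv = 362×9.8×ln(3.953) = 3547.6×1.3745 ≈ 4876 m/s.
Stage 2: m₀ = 23,069 kg, m_f = 23,069 − 16,400 = 6,669 kg; Δv = 335×9.8×ln(3.459) = 3283.0×1.2410 ≈ 4074 m/s.
Stage 3: m₀ = 4,109 kg, m_f = 4,109 − 2,820 = 1,289 kg; Δv = 296×9.8×ln(3.188) = 2900.8×1.1593 ≈ 3363 m/s.
Total Δv = 4876 + 4074 + 3363 = 12313 m/s.

Δv ≈ 12300 m/s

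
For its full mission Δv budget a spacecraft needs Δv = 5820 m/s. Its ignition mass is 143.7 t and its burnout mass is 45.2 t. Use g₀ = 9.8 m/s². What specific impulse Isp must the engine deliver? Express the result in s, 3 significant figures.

ln(m₀/m_f) = ln(143700/45200) = ln(3.179) = 1.1566.
From the ideal rocket equation, v_e = Δv / ln(m₀/m_f) = 5820 / 1.1566 = 5031.9 m/s.
Isp = v_e / g₀ = 5031.9 / 9.8 = 513.5 s.

Isp ≈ 513 s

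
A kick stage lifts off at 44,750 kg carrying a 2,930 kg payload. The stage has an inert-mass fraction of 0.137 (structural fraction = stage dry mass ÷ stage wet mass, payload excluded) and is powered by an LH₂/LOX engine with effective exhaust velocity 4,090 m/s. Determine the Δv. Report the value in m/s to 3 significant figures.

Δv ≈ 6720 m/s

Stage wet mass = m₀ − payload = 44,750 − 2,930 = 41,820 kg.
Stage dry mass = ε × stage wet mass = 0.137 × 41,820 = 5,729.34 kg.
Burnout mass m_f = stage dry + payload = 5,729.34 + 2,930 = 8,659.34 kg.
Δv = v_e · ln(44,750/8,659.34) = 4090.0 × ln(5.168) = 4090.0 × 1.6425 ≈ 6718 m/s.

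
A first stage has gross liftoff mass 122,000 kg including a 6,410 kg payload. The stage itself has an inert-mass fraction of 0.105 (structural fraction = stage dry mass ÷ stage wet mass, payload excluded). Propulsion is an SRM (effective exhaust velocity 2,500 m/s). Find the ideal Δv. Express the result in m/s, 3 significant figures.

Δv ≈ 4710 m/s

Stage wet mass = m₀ − payload = 122,000 − 6,410 = 115,590 kg.
Stage dry mass = ε × stage wet mass = 0.105 × 115,590 = 12,137 kg.
Burnout mass m_f = stage dry + payload = 12,137 + 6,410 = 18,547 kg.
Using Δv = v_e ln(m₀/m_f): Δv = v_e · ln(122,000/18,547) = 2500.0 × ln(6.578) = 2500.0 × 1.8837 ≈ 4709 m/s.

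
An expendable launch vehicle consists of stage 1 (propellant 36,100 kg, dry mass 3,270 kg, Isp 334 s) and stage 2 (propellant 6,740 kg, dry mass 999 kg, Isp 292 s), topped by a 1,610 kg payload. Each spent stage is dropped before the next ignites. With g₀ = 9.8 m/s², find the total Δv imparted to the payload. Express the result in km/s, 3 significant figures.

Ignition mass of stage 1 = 36,100+3,270 + 6,740+999 + 1,610 = 48,719 kg.
Stage 1: m₀ = 48,719 kg, m_f = 48,719 − 36,100 = 12,619 kg; Δv = 334×9.8×ln(3.861) = 3273.2×1.3509 ≈ 4422 m/s.
Stage 2: m₀ = 9,349 kg, m_f = 9,349 − 6,740 = 2,609 kg; Δv = 292×9.8×ln(3.583) = 2861.6×1.2763 ≈ 3652 m/s.
Total Δv = 4422 + 3652 = 8074 m/s.

Δv ≈ 8.07 km/s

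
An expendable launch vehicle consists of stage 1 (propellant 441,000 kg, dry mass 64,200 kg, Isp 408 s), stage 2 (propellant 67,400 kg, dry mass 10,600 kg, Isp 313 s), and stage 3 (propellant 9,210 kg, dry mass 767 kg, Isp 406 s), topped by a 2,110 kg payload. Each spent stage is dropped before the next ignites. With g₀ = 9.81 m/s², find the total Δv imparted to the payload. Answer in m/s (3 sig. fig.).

Ignition mass of stage 1 = 441,000+64,200 + 67,400+10,600 + 9,210+767 + 2,110 = 595,287 kg.
Stage 1: m₀ = 595,287 kg, m_f = 595,287 − 441,000 = 154,287 kg; Δv = 408×9.81×ln(3.858) = 4002.5×1.3502 ≈ 5404 m/s.
Stage 2: m₀ = 90,087 kg, m_f = 90,087 − 67,400 = 22,687 kg; Δv = 313×9.81×ln(3.971) = 3070.5×1.3790 ≈ 4234 m/s.
Stage 3: m₀ = 12,087 kg, m_f = 12,087 − 9,210 = 2,877 kg; Δv = 406×9.81×ln(4.201) = 3982.9×1.4354 ≈ 5717 m/s.
Total Δv = 5404 + 4234 + 5717 = 15355 m/s.

Δv ≈ 15400 m/s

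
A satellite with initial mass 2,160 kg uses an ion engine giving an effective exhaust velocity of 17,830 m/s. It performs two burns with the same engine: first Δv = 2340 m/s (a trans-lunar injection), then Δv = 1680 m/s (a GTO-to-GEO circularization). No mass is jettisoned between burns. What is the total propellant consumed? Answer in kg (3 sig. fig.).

total propellant consumed ≈ 436 kg

After the first burn: m = 2160 × exp(−2340/17830.0) = 2160 × 0.87701 = 1,894.34 kg.
After the second burn: m = 1,894.34 × exp(−1680/17830.0) = 1,894.34 × 0.91008 = 1,724 kg.
Total propellant = m₀ − m_final = 2160 − 1,724 = 436 kg.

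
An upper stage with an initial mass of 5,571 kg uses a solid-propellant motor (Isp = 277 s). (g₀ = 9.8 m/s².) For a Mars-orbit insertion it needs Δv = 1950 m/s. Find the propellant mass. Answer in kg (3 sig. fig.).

propellant mass ≈ 2850 kg

v_e = Isp · g₀ = 277 × 9.8 = 2714.6 m/s.
m₀/m_f = exp(Δv / v_e) = exp(1950 / 2714.6) = exp(0.7183) = 2.0510.
m_f = 5,571 / 2.0510 = 2,716.24 kg, so propellant = m₀ − m_f = 5,571 − 2,716.24 = 2,854.76 kg.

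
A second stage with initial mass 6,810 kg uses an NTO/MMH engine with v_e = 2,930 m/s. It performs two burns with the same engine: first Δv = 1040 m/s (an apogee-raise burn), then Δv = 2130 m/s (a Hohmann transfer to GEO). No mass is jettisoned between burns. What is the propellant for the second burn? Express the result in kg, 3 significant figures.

propellant for the second burn ≈ 2470 kg

After the first burn: m = 6810 × exp(−1040/2930.0) = 6810 × 0.70121 = 4,775.24 kg.
After the second burn: m = 4,775.24 × exp(−2130/2930.0) = 4,775.24 × 0.48338 = 2,308.26 kg.
Second-burn propellant = 4,775.24 − 2,308.26 = 2,466.98 kg.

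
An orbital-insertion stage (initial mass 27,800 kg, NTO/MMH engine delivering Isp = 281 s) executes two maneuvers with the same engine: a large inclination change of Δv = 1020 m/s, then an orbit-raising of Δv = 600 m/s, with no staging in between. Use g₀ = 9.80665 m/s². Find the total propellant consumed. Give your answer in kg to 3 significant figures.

v_e = Isp · g₀ = 281 × 9.80665 = 2755.7 m/s.
After the first burn: m = 27800 × exp(−1020/2755.7) = 27800 × 0.69063 = 19,199.5 kg.
After the second burn: m = 19,199.5 × exp(−600/2755.7) = 19,199.5 × 0.80434 = 15,442.9 kg.
Total propellant = m₀ − m_final = 27800 − 15,442.9 = 12,357.1 kg.

total propellant consumed ≈ 12400 kg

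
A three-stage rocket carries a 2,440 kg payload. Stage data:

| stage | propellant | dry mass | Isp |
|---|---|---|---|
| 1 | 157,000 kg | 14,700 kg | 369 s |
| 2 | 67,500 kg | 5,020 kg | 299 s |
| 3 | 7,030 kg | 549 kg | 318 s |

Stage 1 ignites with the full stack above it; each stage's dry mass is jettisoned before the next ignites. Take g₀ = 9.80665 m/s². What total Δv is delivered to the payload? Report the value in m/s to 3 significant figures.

Ignition mass of stage 1 = 157,000+14,700 + 67,500+5,020 + 7,030+549 + 2,440 = 254,239 kg.
Stage 1: m₀ = 254,239 kg, m_f = 254,239 − 157,000 = 97,239 kg; Δv = 369×9.80665×ln(2.615) = 3618.7×0.9611 ≈ 3478 m/s.
Stage 2: m₀ = 82,539 kg, m_f = 82,539 − 67,500 = 15,039 kg; Δv = 299×9.80665×ln(5.488) = 2932.2×1.7026 ≈ 4992 m/s.
Stage 3: m₀ = 10,019 kg, m_f = 10,019 − 7,030 = 2,989 kg; Δv = 318×9.80665×ln(3.352) = 3118.5×1.2095 ≈ 3772 m/s.
Total Δv = 3478 + 4992 + 3772 = 12242 m/s.

Δv ≈ 12200 m/s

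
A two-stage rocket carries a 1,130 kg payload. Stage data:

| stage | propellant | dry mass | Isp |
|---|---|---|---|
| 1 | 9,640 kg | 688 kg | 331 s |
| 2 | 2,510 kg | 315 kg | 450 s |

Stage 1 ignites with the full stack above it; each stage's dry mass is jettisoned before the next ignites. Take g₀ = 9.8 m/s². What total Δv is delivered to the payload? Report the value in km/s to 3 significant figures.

Ignition mass of stage 1 = 9,640+688 + 2,510+315 + 1,130 = 14,283 kg.
Stage 1: m₀ = 14,283 kg, m_f = 14,283 − 9,640 = 4,643 kg; Δv = 331×9.8×ln(3.076) = 3243.8×1.1237 ≈ 3645 m/s.
Stage 2: m₀ = 3,955 kg, m_f = 3,955 − 2,510 = 1,445 kg; Δv = 450×9.8×ln(2.737) = 4410.0×1.0069 ≈ 4440 m/s.
Total Δv = 3645 + 4440 = 8085 m/s.

Δv ≈ 8.09 km/s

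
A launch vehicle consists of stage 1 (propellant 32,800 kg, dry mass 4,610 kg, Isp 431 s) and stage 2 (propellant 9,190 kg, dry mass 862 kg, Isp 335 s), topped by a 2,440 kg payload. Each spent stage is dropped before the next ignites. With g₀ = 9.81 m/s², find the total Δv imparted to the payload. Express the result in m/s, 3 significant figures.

Δv ≈ 8900 m/s

Ignition mass of stage 1 = 32,800+4,610 + 9,190+862 + 2,440 = 49,902 kg.
Stage 1: m₀ = 49,902 kg, m_f = 49,902 − 32,800 = 17,102 kg; Δv = 431×9.81×ln(2.918) = 4228.1×1.0709 ≈ 4528 m/s.
Stage 2: m₀ = 12,492 kg, m_f = 12,492 − 9,190 = 3,302 kg; Δv = 335×9.81×ln(3.783) = 3286.4×1.3306 ≈ 4373 m/s.
Total Δv = 4528 + 4373 = 8901 m/s.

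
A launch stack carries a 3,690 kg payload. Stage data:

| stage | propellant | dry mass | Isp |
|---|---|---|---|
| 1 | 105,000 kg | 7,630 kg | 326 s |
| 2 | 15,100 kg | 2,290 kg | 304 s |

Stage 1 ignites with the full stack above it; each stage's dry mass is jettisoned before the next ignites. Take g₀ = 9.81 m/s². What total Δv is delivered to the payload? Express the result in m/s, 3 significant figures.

Ignition mass of stage 1 = 105,000+7,630 + 15,100+2,290 + 3,690 = 133,710 kg.
Stage 1: m₀ = 133,710 kg, m_f = 133,710 − 105,000 = 28,710 kg; Δv = 326×9.81×ln(4.657) = 3198.1×1.5384 ≈ 4920 m/s.
Stage 2: m₀ = 21,080 kg, m_f = 21,080 − 15,100 = 5,980 kg; Δv = 304×9.81×ln(3.525) = 2982.2×1.2599 ≈ 3757 m/s.
Total Δv = 4920 + 3757 = 8677 m/s.

Δv ≈ 8680 m/s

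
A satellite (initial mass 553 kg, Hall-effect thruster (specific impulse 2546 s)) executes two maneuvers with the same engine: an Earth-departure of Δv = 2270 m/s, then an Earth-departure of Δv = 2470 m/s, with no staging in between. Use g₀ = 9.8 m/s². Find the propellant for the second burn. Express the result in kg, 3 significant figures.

propellant for the second burn ≈ 47.6 kg

v_e = Isp · g₀ = 2546 × 9.8 = 24950.8 m/s.
After the first burn: m = 553 × exp(−2270/24950.8) = 553 × 0.91304 = 504.911 kg.
After the second burn: m = 504.911 × exp(−2470/24950.8) = 504.911 × 0.90575 = 457.323 kg.
Second-burn propellant = 504.911 − 457.323 = 47.588 kg.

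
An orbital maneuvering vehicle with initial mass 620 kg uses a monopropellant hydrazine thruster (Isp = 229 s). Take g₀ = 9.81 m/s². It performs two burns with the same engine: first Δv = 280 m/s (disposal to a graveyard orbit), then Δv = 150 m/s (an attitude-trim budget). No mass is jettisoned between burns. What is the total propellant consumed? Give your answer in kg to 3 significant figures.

v_e = Isp · g₀ = 229 × 9.81 = 2246.5 m/s.
After the first burn: m = 620 × exp(−280/2246.5) = 620 × 0.88282 = 547.348 kg.
After the second burn: m = 547.348 × exp(−150/2246.5) = 547.348 × 0.93541 = 511.995 kg.
Total propellant = m₀ − m_final = 620 − 511.995 = 108.005 kg.

total propellant consumed ≈ 108 kg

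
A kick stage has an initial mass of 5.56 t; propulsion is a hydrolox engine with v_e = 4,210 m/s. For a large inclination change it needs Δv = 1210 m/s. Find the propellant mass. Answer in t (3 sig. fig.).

propellant mass ≈ 1.39 t

m₀/m_f = exp(Δv / v_e) = exp(1210 / 4210.0) = exp(0.2874) = 1.3330.
m_f = 5.56 / 1.3330 = 4.17104 t, so propellant = m₀ − m_f = 5.56 − 4.17104 = 1.38896 t.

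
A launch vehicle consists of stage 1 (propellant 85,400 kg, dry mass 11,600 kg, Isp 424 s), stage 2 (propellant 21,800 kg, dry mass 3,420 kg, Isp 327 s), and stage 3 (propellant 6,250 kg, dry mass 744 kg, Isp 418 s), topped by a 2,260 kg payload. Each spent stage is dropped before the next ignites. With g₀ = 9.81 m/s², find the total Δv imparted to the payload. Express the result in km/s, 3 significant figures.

Ignition mass of stage 1 = 85,400+11,600 + 21,800+3,420 + 6,250+744 + 2,260 = 131,474 kg.
Stage 1: m₀ = 131,474 kg, m_f = 131,474 − 85,400 = 46,074 kg; Δv = 424×9.81×ln(2.854) = 4159.4×1.0486 ≈ 4361 m/s.
Stage 2: m₀ = 34,474 kg, m_f = 34,474 − 21,800 = 12,674 kg; Δv = 327×9.81×ln(2.72) = 3207.9×1.0007 ≈ 3210 m/s.
Stage 3: m₀ = 9,254 kg, m_f = 9,254 − 6,250 = 3,004 kg; Δv = 418×9.81×ln(3.081) = 4100.6×1.1251 ≈ 4614 m/s.
Total Δv = 4361 + 3210 + 4614 = 12185 m/s.

Δv ≈ 12.2 km/s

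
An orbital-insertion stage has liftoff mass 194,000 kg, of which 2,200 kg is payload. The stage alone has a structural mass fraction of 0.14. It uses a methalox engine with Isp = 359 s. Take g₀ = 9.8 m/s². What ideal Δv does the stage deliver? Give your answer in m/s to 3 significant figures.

Stage wet mass = m₀ − payload = 194,000 − 2,200 = 191,800 kg.
Stage dry mass = ε × stage wet mass = 0.14 × 191,800 = 26,852 kg.
Burnout mass m_f = stage dry + payload = 26,852 + 2,200 = 29,052 kg.
v_e = Isp · g₀ = 359 × 9.8 = 3518.2 m/s.
Rocket equation: Δv = v_e · ln(194,000/29,052) = 3518.2 × ln(6.678) = 3518.2 × 1.8988 ≈ 6680 m/s.

Δv ≈ 6680 m/s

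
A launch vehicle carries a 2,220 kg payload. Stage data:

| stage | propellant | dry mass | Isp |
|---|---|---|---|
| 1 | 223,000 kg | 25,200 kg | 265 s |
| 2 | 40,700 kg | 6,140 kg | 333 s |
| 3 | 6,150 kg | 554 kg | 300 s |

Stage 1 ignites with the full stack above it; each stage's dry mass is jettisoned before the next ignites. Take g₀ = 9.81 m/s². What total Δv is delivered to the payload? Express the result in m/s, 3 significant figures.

Δv ≈ 11200 m/s

Ignition mass of stage 1 = 223,000+25,200 + 40,700+6,140 + 6,150+554 + 2,220 = 303,964 kg.
Stage 1: m₀ = 303,964 kg, m_f = 303,964 − 223,000 = 80,964 kg; Δv = 265×9.81×ln(3.754) = 2599.7×1.3229 ≈ 3439 m/s.
Stage 2: m₀ = 55,764 kg, m_f = 55,764 − 40,700 = 15,064 kg; Δv = 333×9.81×ln(3.702) = 3266.7×1.3088 ≈ 4276 m/s.
Stage 3: m₀ = 8,924 kg, m_f = 8,924 − 6,150 = 2,774 kg; Δv = 300×9.81×ln(3.217) = 2943.0×1.1685 ≈ 3439 m/s.
Total Δv = 3439 + 4276 + 3439 = 11154 m/s.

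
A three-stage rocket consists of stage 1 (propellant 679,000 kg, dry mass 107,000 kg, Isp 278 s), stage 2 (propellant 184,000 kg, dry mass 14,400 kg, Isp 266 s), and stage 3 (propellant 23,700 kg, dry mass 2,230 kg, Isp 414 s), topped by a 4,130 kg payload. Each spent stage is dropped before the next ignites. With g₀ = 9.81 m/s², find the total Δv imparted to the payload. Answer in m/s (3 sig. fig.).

Δv ≈ 13600 m/s

Ignition mass of stage 1 = 679,000+107,000 + 184,000+14,400 + 23,700+2,230 + 4,130 = 1,014,460 kg.
Stage 1: m₀ = 1,014,460 kg, m_f = 1,014,460 − 679,000 = 335,460 kg; Δv = 278×9.81×ln(3.024) = 2727.2×1.1066 ≈ 3018 m/s.
Stage 2: m₀ = 228,460 kg, m_f = 228,460 − 184,000 = 44,460 kg; Δv = 266×9.81×ln(5.139) = 2609.5×1.6368 ≈ 4271 m/s.
Stage 3: m₀ = 30,060 kg, m_f = 30,060 − 23,700 = 6,360 kg; Δv = 414×9.81×ln(4.726) = 4061.3×1.5532 ≈ 6308 m/s.
Total Δv = 3018 + 4271 + 6308 = 13597 m/s.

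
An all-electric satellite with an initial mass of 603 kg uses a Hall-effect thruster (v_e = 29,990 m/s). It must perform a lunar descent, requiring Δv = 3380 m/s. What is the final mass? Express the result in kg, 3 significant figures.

m₀/m_f = exp(Δv / v_e) = exp(3380 / 29990.0) = exp(0.1127) = 1.1193.
m_f = m₀ / 1.1193 = 603 / 1.1193 = 538.73 kg.

final mass ≈ 539 kg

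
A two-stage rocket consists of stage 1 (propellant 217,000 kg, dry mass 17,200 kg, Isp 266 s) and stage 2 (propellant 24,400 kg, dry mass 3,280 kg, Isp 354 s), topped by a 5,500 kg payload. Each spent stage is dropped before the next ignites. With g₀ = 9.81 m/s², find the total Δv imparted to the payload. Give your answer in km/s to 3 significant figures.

Δv ≈ 8.97 km/s

Ignition mass of stage 1 = 217,000+17,200 + 24,400+3,280 + 5,500 = 267,380 kg.
Stage 1: m₀ = 267,380 kg, m_f = 267,380 − 217,000 = 50,380 kg; Δv = 266×9.81×ln(5.307) = 2609.5×1.6691 ≈ 4355 m/s.
Stage 2: m₀ = 33,180 kg, m_f = 33,180 − 24,400 = 8,780 kg; Δv = 354×9.81×ln(3.779) = 3472.7×1.3295 ≈ 4617 m/s.
Total Δv = 4355 + 4617 = 8972 m/s.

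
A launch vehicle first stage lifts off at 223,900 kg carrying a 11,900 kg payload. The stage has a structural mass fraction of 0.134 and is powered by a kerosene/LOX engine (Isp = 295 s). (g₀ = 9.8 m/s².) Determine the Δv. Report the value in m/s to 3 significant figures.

Δv ≈ 4960 m/s

Stage wet mass = m₀ − payload = 223,900 − 11,900 = 212,000 kg.
Stage dry mass = ε × stage wet mass = 0.134 × 212,000 = 28,408 kg.
Burnout mass m_f = stage dry + payload = 28,408 + 11,900 = 40,308 kg.
v_e = Isp · g₀ = 295 × 9.8 = 2891.0 m/s.
By the Tsiolkovsky rocket equation, Δv = v_e · ln(223,900/40,308) = 2891.0 × ln(5.555) = 2891.0 × 1.7146 ≈ 4957 m/s.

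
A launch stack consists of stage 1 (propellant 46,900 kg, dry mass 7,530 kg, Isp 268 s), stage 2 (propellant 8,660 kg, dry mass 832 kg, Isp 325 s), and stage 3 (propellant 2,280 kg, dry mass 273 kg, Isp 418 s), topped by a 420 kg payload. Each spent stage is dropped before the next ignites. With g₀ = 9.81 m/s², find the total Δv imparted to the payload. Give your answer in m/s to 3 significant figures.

Ignition mass of stage 1 = 46,900+7,530 + 8,660+832 + 2,280+273 + 420 = 66,895 kg.
Stage 1: m₀ = 66,895 kg, m_f = 66,895 − 46,900 = 19,995 kg; Δv = 268×9.81×ln(3.346) = 2629.1×1.2076 ≈ 3175 m/s.
Stage 2: m₀ = 12,465 kg, m_f = 12,465 − 8,660 = 3,805 kg; Δv = 325×9.81×ln(3.276) = 3188.2×1.1866 ≈ 3783 m/s.
Stage 3: m₀ = 2,973 kg, m_f = 2,973 − 2,280 = 693 kg; Δv = 418×9.81×ln(4.29) = 4100.6×1.4563 ≈ 5972 m/s.
Total Δv = 3175 + 3783 + 5972 = 12930 m/s.

Δv ≈ 12900 m/s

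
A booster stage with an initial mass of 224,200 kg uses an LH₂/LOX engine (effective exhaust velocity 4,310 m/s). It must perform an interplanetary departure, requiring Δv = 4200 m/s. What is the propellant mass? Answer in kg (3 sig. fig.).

By the Tsiolkovsky rocket equation, m₀/m_f = exp(Δv / v_e) = exp(4200 / 4310.0) = exp(0.9745) = 2.6498.
m_f = 224,200 / 2.6498 = 84,610.2 kg, so propellant = m₀ − m_f = 224,200 − 84,610.2 = 139,589.8 kg.

propellant mass ≈ 140000 kg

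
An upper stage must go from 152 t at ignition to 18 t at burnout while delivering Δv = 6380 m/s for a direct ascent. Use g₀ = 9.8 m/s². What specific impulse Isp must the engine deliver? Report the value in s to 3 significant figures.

ln(m₀/m_f) = ln(152000/18000) = ln(8.444) = 2.1335.
Rocket equation: v_e = Δv / ln(m₀/m_f) = 6380 / 2.1335 = 2990.4 m/s.
Isp = v_e / g₀ = 2990.4 / 9.8 = 305.1 s.

Isp ≈ 305 s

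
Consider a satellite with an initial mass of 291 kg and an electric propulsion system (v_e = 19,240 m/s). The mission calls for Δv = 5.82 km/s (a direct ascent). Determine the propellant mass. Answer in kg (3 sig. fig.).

propellant mass ≈ 76.0 kg

By the Tsiolkovsky rocket equation, m₀/m_f = exp(Δv / v_e) = exp(5820 / 19240.0) = exp(0.3025) = 1.3532.
m_f = 291 / 1.3532 = 215.046 kg, so propellant = m₀ − m_f = 291 − 215.046 = 75.954 kg.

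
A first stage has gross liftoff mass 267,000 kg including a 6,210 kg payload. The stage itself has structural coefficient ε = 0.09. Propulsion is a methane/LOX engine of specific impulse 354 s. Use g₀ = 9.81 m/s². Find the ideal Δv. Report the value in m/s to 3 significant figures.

Stage wet mass = m₀ − payload = 267,000 − 6,210 = 260,790 kg.
Stage dry mass = ε × stage wet mass = 0.09 × 260,790 = 23,471.1 kg.
Burnout mass m_f = stage dry + payload = 23,471.1 + 6,210 = 29,681.1 kg.
v_e = Isp · g₀ = 354 × 9.81 = 3472.7 m/s.
From the ideal rocket equation, Δv = v_e · ln(267,000/29,681.1) = 3472.7 × ln(8.996) = 3472.7 × 2.1967 ≈ 7629 m/s.

Δv ≈ 7630 m/s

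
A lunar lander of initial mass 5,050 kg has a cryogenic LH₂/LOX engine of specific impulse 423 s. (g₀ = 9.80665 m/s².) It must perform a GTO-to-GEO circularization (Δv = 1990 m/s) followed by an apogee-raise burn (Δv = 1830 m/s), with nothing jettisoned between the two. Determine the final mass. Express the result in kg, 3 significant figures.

final mass ≈ 2010 kg

v_e = Isp · g₀ = 423 × 9.80665 = 4148.2 m/s.
After the first burn: m = 5050 × exp(−1990/4148.2) = 5050 × 0.61895 = 3,125.7 kg.
After the second burn: m = 3,125.7 × exp(−1830/4148.2) = 3,125.7 × 0.64329 = 2,010.73 kg.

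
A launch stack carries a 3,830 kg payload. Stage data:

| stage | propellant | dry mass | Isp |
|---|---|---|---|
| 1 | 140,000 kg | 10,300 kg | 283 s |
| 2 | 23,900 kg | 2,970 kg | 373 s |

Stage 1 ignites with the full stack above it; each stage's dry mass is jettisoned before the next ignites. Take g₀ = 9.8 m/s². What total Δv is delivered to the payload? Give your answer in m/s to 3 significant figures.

Δv ≈ 9630 m/s

Ignition mass of stage 1 = 140,000+10,300 + 23,900+2,970 + 3,830 = 181,000 kg.
Stage 1: m₀ = 181,000 kg, m_f = 181,000 − 140,000 = 41,000 kg; Δv = 283×9.8×ln(4.415) = 2773.4×1.4849 ≈ 4118 m/s.
Stage 2: m₀ = 30,700 kg, m_f = 30,700 − 23,900 = 6,800 kg; Δv = 373×9.8×ln(4.515) = 3655.4×1.5073 ≈ 5510 m/s.
Total Δv = 4118 + 5510 = 9628 m/s.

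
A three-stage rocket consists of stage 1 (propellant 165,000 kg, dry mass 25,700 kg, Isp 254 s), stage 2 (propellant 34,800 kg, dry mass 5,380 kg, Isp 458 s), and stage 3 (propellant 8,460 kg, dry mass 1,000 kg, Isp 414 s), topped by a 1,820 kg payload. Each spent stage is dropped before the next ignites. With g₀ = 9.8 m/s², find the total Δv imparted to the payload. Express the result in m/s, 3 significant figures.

Δv ≈ 13500 m/s

Ignition mass of stage 1 = 165,000+25,700 + 34,800+5,380 + 8,460+1,000 + 1,820 = 242,160 kg.
Stage 1: m₀ = 242,160 kg, m_f = 242,160 − 165,000 = 77,160 kg; Δv = 254×9.8×ln(3.138) = 2489.2×1.1437 ≈ 2847 m/s.
Stage 2: m₀ = 51,460 kg, m_f = 51,460 − 34,800 = 16,660 kg; Δv = 458×9.8×ln(3.089) = 4488.4×1.1278 ≈ 5062 m/s.
Stage 3: m₀ = 11,280 kg, m_f = 11,280 − 8,460 = 2,820 kg; Δv = 414×9.8×ln(4) = 4057.2×1.3863 ≈ 5624 m/s.
Total Δv = 2847 + 5062 + 5624 = 13533 m/s.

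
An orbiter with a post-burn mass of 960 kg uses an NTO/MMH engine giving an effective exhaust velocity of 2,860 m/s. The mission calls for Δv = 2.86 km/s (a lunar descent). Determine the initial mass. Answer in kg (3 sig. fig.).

Rocket equation: m₀/m_f = exp(Δv / v_e) = exp(2860 / 2860.0) = exp(1.0000) = 2.7183.
m₀ = m_f × 2.7183 = 960 × 2.7183 = 2,609.57 kg.

initial mass ≈ 2610 kg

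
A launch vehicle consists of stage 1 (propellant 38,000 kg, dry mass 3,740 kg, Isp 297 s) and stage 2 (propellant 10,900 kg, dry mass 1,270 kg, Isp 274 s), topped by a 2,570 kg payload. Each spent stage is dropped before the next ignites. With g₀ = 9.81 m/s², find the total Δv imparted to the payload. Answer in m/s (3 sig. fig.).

Ignition mass of stage 1 = 38,000+3,740 + 10,900+1,270 + 2,570 = 56,480 kg.
Stage 1: m₀ = 56,480 kg, m_f = 56,480 − 38,000 = 18,480 kg; Δv = 297×9.81×ln(3.056) = 2913.6×1.1172 ≈ 3255 m/s.
Stage 2: m₀ = 14,740 kg, m_f = 14,740 − 10,900 = 3,840 kg; Δv = 274×9.81×ln(3.839) = 2687.9×1.3451 ≈ 3616 m/s.
Total Δv = 3255 + 3616 = 6871 m/s.

Δv ≈ 6870 m/s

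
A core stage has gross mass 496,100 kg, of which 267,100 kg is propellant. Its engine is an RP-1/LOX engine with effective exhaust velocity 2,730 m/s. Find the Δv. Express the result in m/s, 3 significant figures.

Δv ≈ 2110 m/s

m_f = m₀ − m_prop = 496,100 − 267,100 = 229,000 kg.
By the Tsiolkovsky rocket equation, Δv = v_e · ln(m₀/m_f) = 2730.0 × ln(2.166) = 2730.0 × 0.7731 ≈ 2110.4 m/s.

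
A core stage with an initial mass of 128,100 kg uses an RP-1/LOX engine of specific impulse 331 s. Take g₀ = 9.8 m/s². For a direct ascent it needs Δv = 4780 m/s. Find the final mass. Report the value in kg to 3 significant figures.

v_e = Isp · g₀ = 331 × 9.8 = 3243.8 m/s.
m₀/m_f = exp(Δv / v_e) = exp(4780 / 3243.8) = exp(1.4736) = 4.3648.
m_f = m₀ / 4.3648 = 128,100 / 4.3648 = 29,348.4 kg.

final mass ≈ 29300 kg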